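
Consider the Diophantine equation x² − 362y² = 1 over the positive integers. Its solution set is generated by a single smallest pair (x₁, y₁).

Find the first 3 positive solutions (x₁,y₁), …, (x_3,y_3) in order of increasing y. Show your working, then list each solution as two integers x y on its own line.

723 38
1045457 54948
1511730099 79454770

√362 → a₀=19, period (38); ℓ=1 odd so k=1
a_0=19:  p_0=19·1+0=19,  q_0=19·0+1=1
a_1=38:  p_1=38·19+1=723,  q_1=38·1+0=38
fundamental: x₁=723, y₁=38  (since 522729 − 362·1444 = 1)
k=2:  x_2 = 723·723+362·38·38 = 1045457,  y_2 = 723·38+38·723 = 54948
k=3:  x_3 = 723·1045457+362·38·54948 = 1511730099,  y_3 = 723·54948+38·1045457 = 79454770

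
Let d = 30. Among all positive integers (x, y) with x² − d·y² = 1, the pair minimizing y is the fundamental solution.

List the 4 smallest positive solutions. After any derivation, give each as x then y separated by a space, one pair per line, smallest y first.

√30 → a₀=5, period (2,10); ℓ=2 even so k=1
a_0=5:  p_0=5·1+0=5,  q_0=5·0+1=1
a_1=2:  p_1=2·5+1=11,  q_1=2·1+0=2
→ (11, 2).  Check: 11²=121, 30·2²=120, difference 1.
k=2:  x_2 = 11·11+30·2·2 = 241,  y_2 = 11·2+2·11 = 44
k=3:  x_3 = 11·241+30·2·44 = 5291,  y_3 = 11·44+2·241 = 966
k=4:  x_4 = 11·5291+30·2·966 = 116161,  y_4 = 11·966+2·5291 = 21208

11 2
241 44
5291 966
116161 21208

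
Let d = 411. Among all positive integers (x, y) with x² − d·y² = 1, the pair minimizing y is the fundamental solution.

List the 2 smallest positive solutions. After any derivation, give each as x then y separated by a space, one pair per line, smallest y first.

d=411: √d = [20; 3,1,1,1,19,1,1,1,3,40] (ℓ=10, even), read p_9/q_9
i=0: a=20 ⇒ p=20, q=1
…
i=2: a=1 ⇒ p=81, q=4
…
i=4: a=1 ⇒ p=223, q=11
i=5: a=19 ⇒ p=4379, q=216
i=6: a=1 ⇒ p=4602, q=227
…
i=8: a=1 ⇒ p=13583, q=670
i=9: a=3 ⇒ p=49730, q=2453
fundamental: x₁=49730, y₁=2453  (since 2473072900 − 411·6017209 = 1)
(49730+2453√411)^2 = 4946145799 + 243975380√411

49730 2453
4946145799 243975380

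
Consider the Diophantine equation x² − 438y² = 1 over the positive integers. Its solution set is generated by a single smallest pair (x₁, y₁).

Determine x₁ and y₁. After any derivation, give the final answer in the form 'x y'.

√438 = [20; 1,12,1,40, …], period ℓ=4 (even) → k=3
k=0  a_k=20  p_k/q_k = 20/1
…
k=2  a_k=12  p_k/q_k = 272/13
k=3  a_k=1  p_k/q_k = 293/14
→ (293, 14).  Check: 293²=85849, 438·14²=85848, difference 1.

293 14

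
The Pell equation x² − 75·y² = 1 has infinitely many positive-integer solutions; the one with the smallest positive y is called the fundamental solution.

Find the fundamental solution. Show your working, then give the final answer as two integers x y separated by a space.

26 3

√75 → a₀=8, period (1,1,1,16); ℓ=4 even so k=3
k=0  a_k=8  p_k/q_k = 8/1
k=1  a_k=1  p_k/q_k = 9/1
k=2  a_k=1  p_k/q_k = 17/2
k=3  a_k=1  p_k/q_k = 26/3
fundamental: x₁=26, y₁=3  (since 676 − 75·9 = 1)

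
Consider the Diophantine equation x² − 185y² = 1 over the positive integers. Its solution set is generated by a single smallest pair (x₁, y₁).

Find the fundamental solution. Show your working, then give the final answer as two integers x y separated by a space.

9249 680

√185 → a₀=13, period (1,1,1,1,26); ℓ=5 odd so k=9
a_0=13:  p_0=13·1+0=13,  q_0=13·0+1=1
a_1=1:  p_1=1·13+1=14,  q_1=1·1+0=1
…
a_3=1:  p_3=1·27+14=41,  q_3=1·2+1=3
a_4=1:  p_4=1·41+27=68,  q_4=1·3+2=5
…
a_6=1:  p_6=1·1809+68=1877,  q_6=1·133+5=138
…
a_8=1:  p_8=1·3686+1877=5563,  q_8=1·271+138=409
a_9=1:  p_9=1·5563+3686=9249,  q_9=1·409+271=680
fundamental: x₁=9249, y₁=680  (since 85544001 − 185·462400 = 1)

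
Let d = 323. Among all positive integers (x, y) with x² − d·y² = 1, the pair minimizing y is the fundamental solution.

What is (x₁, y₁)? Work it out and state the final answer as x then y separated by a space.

18 1

√323 = [17; 1,34, …], period ℓ=2 (even) → k=1
i=0: a=17 ⇒ p=17, q=1
i=1: a=1 ⇒ p=18, q=1
fundamental: x₁=18, y₁=1  (since 324 − 323·1 = 1)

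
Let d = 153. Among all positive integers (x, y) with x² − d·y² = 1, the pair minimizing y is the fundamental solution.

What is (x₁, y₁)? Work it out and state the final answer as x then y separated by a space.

[12; 2,1,2,2,2,1,2,24] for √153; ℓ=8 ⇒ convergent index 7
k=0  a_k=12  p_k/q_k = 12/1
k=1  a_k=2  p_k/q_k = 25/2
…
k=3  a_k=2  p_k/q_k = 99/8
…
k=5  a_k=2  p_k/q_k = 569/46
k=6  a_k=1  p_k/q_k = 804/65
k=7  a_k=2  p_k/q_k = 2177/176
fundamental: x₁=2177, y₁=176  (since 4739329 − 153·30976 = 1)

2177 176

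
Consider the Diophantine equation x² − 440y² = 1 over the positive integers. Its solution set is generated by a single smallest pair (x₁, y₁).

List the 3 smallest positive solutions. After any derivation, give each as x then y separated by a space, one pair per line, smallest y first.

21 1
881 42
36981 1763

√440 = [20; 1,40, …], period ℓ=2 (even) → k=1
step 0: (20, 1)  from 20·(1,0) + (0,1)
step 1: (21, 1)  from 1·(20,1) + (1,0)
(x₁, y₁) = (21, 1);  21² − 440·1² = 1 ✓
(x_2, y_2) = (21·21 + 440·1·1, 21·1 + 1·21) = (881, 42)
(x_3, y_3) = (21·881 + 440·1·42, 21·42 + 1·881) = (36981, 1763)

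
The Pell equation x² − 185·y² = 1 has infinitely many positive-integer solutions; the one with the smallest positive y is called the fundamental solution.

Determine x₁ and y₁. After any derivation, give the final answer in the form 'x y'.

d=185: √d = [13; 1,1,1,1,26] (ℓ=5, odd), read p_9/q_9
a_0=13:  p_0=13·1+0=13,  q_0=13·0+1=1
…
a_2=1:  p_2=1·14+13=27,  q_2=1·1+1=2
…
a_4=1:  p_4=1·41+27=68,  q_4=1·3+2=5
a_5=26:  p_5=26·68+41=1809,  q_5=26·5+3=133
a_6=1:  p_6=1·1809+68=1877,  q_6=1·133+5=138
a_7=1:  p_7=1·1877+1809=3686,  q_7=1·138+133=271
a_8=1:  p_8=1·3686+1877=5563,  q_8=1·271+138=409
a_9=1:  p_9=1·5563+3686=9249,  q_9=1·409+271=680
→ (9249, 680).  Check: 9249²=85544001, 185·680²=85544000, difference 1.

9249 680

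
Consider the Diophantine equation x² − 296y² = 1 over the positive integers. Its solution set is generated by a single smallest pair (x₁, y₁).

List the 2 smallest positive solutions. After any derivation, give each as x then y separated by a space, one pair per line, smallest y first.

[17; 4,1,7,1,4,34] for √296; ℓ=6 ⇒ convergent index 5
a_0=17:  p_0=17·1+0=17,  q_0=17·0+1=1
a_1=4:  p_1=4·17+1=69,  q_1=4·1+0=4
…
a_4=1:  p_4=1·671+86=757,  q_4=1·39+5=44
a_5=4:  p_5=4·757+671=3699,  q_5=4·44+39=215
fundamental: x₁=3699, y₁=215  (since 13682601 − 296·46225 = 1)
(x_2, y_2) = (3699·3699 + 296·215·215, 3699·215 + 215·3699) = (27365201, 1590570)

3699 215
27365201 1590570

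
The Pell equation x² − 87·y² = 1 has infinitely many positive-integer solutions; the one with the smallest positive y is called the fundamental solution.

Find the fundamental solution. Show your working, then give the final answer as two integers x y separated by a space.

28 3

√87 = [9; 3,18, …], period ℓ=2 (even) → k=1
i=0: a=9 ⇒ p=9, q=1
i=1: a=3 ⇒ p=28, q=3
→ (28, 3).  Check: 28²=784, 87·3²=783, difference 1.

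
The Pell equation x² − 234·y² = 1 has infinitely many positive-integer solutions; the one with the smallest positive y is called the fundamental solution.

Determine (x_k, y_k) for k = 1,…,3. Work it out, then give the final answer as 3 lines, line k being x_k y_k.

5201 340
54100801 3536680
562756526801 36788545020

√234 = [15; 3,2,1,2,1,2,3,30, …], period ℓ=8 (even) → k=7
a_0=15:  p_0=15·1+0=15,  q_0=15·0+1=1
a_1=3:  p_1=3·15+1=46,  q_1=3·1+0=3
…
a_3=1:  p_3=1·107+46=153,  q_3=1·7+3=10
a_4=2:  p_4=2·153+107=413,  q_4=2·10+7=27
…
a_6=2:  p_6=2·566+413=1545,  q_6=2·37+27=101
a_7=3:  p_7=3·1545+566=5201,  q_7=3·101+37=340
fundamental: x₁=5201, y₁=340  (since 27050401 − 234·115600 = 1)
n=2: (5201,340)∘(5201,340) = (5201·5201+234·340·340, 5201·340+340·5201) = (54100801,3536680)
n=3: (54100801,3536680)∘(5201,340) = (5201·54100801+234·340·3536680, 5201·3536680+340·54100801) = (562756526801,36788545020)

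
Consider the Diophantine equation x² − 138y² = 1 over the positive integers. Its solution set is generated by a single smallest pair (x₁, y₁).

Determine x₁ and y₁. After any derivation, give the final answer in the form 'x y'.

47 4

√138 = [11; 1,2,1,22, …], period ℓ=4 (even) → k=3
a_0=11:  p_0=11·1+0=11,  q_0=11·0+1=1
…
a_2=2:  p_2=2·12+11=35,  q_2=2·1+1=3
a_3=1:  p_3=1·35+12=47,  q_3=1·3+1=4
→ (47, 4).  Check: 47²=2209, 138·4²=2208, difference 1.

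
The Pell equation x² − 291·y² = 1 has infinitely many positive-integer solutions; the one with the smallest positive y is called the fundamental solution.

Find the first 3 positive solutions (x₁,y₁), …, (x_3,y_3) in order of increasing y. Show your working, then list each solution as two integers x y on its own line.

290 17
168199 9860
97555130 5718783

d=291: √d = [17; 17,34] (ℓ=2, even), read p_1/q_1
k=0  a_k=17  p_k/q_k = 17/1
k=1  a_k=17  p_k/q_k = 290/17
fundamental: x₁=290, y₁=17  (since 84100 − 291·289 = 1)
(x_2, y_2) = (290·290 + 291·17·17, 290·17 + 17·290) = (168199, 9860)
(x_3, y_3) = (290·168199 + 291·17·9860, 290·9860 + 17·168199) = (97555130, 5718783)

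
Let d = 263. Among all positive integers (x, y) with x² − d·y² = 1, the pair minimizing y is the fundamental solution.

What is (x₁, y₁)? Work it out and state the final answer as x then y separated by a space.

139128 8579

√263 → a₀=16, period (4,1,1,1,1,15,1,1,1,1,4,32); ℓ=12 even so k=11
i=0: a=16 ⇒ p=16, q=1
…
i=2: a=1 ⇒ p=81, q=5
i=3: a=1 ⇒ p=146, q=9
…
i=5: a=1 ⇒ p=373, q=23
…
i=7: a=1 ⇒ p=6195, q=382
i=8: a=1 ⇒ p=12017, q=741
…
i=10: a=1 ⇒ p=30229, q=1864
i=11: a=4 ⇒ p=139128, q=8579
→ (139128, 8579).  Check: 139128²=19356600384, 263·8579²=19356600383, difference 1.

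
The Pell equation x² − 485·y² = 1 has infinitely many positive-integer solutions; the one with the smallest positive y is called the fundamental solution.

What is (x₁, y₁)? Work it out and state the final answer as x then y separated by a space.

√485 → a₀=22, period (44); ℓ=1 odd so k=1
a_0=22:  p_0=22·1+0=22,  q_0=22·0+1=1
a_1=44:  p_1=44·22+1=969,  q_1=44·1+0=44
fundamental: x₁=969, y₁=44  (since 938961 − 485·1936 = 1)

969 44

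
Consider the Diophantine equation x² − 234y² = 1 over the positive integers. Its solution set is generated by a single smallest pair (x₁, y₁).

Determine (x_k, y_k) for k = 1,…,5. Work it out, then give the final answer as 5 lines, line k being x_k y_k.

5201 340
54100801 3536680
562756526801 36788545020
5853793337683201 382674441761360
60891157735824130001 3980579506413121700

√234 → a₀=15, period (3,2,1,2,1,2,3,30); ℓ=8 even so k=7
i=0: a=15 ⇒ p=15, q=1
i=1: a=3 ⇒ p=46, q=3
i=2: a=2 ⇒ p=107, q=7
i=3: a=1 ⇒ p=153, q=10
…
i=6: a=2 ⇒ p=1545, q=101
i=7: a=3 ⇒ p=5201, q=340
fundamental: x₁=5201, y₁=340  (since 27050401 − 234·115600 = 1)
(5201+340√234)^2 = 54100801 + 3536680√234
(5201+340√234)^3 = 562756526801 + 36788545020√234
(5201+340√234)^4 = 5853793337683201 + 382674441761360√234
(5201+340√234)^5 = 60891157735824130001 + 3980579506413121700√234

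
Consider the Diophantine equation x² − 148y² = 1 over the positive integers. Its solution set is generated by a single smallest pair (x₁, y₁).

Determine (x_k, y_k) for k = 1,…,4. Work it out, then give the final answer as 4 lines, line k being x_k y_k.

√148 = [12; 6,24, …], period ℓ=2 (even) → k=1
k=0  a_k=12  p_k/q_k = 12/1
k=1  a_k=6  p_k/q_k = 73/6
→ (73, 6).  Check: 73²=5329, 148·6²=5328, difference 1.
(73+6√148)^2 = 10657 + 876√148
(73+6√148)^3 = 1555849 + 127890√148
(73+6√148)^4 = 227143297 + 18671064√148

73 6
10657 876
1555849 127890
227143297 18671064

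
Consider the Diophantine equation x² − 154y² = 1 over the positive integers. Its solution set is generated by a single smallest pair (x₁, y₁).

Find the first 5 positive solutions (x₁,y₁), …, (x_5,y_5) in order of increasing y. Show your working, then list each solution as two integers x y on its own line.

21295 1716
906954049 73084440
38627172925615 3112666297884
1645131293994988801 132568457553795120
70066141772619400108975 5646090604103467862916

[12; 2,2,3,1,2,1,3,2,2,24] for √154; ℓ=10 ⇒ convergent index 9
a_0=12:  p_0=12·1+0=12,  q_0=12·0+1=1
a_1=2:  p_1=2·12+1=25,  q_1=2·1+0=2
…
a_3=3:  p_3=3·62+25=211,  q_3=3·5+2=17
a_4=1:  p_4=1·211+62=273,  q_4=1·17+5=22
a_5=2:  p_5=2·273+211=757,  q_5=2·22+17=61
…
a_8=2:  p_8=2·3847+1030=8724,  q_8=2·310+83=703
a_9=2:  p_9=2·8724+3847=21295,  q_9=2·703+310=1716
(x₁, y₁) = (21295, 1716);  21295² − 154·1716² = 1 ✓
(21295+1716√154)^2 = 906954049 + 73084440√154
(21295+1716√154)^3 = 38627172925615 + 3112666297884√154
(21295+1716√154)^4 = 1645131293994988801 + 132568457553795120√154
(21295+1716√154)^5 = 70066141772619400108975 + 5646090604103467862916√154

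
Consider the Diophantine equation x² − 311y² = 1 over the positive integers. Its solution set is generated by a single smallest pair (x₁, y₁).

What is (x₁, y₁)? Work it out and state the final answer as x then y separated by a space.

16883880 957397

√311 → a₀=17, period (1,1,1,2,1,…,1,1,34); ℓ=16 even so k=15
k=0  a_k=17  p_k/q_k = 17/1
k=1  a_k=1  p_k/q_k = 18/1
k=2  a_k=1  p_k/q_k = 35/2
k=3  a_k=1  p_k/q_k = 53/3
k=4  a_k=2  p_k/q_k = 141/8
k=5  a_k=1  p_k/q_k = 194/11
k=6  a_k=6  p_k/q_k = 1305/74
k=7  a_k=3  p_k/q_k = 4109/233
…
k=9  a_k=3  p_k/q_k = 217583/12338
k=10  a_k=6  p_k/q_k = 1376656/78063
k=11  a_k=1  p_k/q_k = 1594239/90401
k=12  a_k=2  p_k/q_k = 4565134/258865
k=13  a_k=1  p_k/q_k = 6159373/349266
k=14  a_k=1  p_k/q_k = 10724507/608131
k=15  a_k=1  p_k/q_k = 16883880/957397
fundamental: x₁=16883880, y₁=957397  (since 285065403854400 − 311·916609015609 = 1)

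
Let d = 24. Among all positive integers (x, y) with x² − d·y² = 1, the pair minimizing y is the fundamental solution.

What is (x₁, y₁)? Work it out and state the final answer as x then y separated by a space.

d=24: √d = [4; 1,8] (ℓ=2, even), read p_1/q_1
step 0: (4, 1)  from 4·(1,0) + (0,1)
step 1: (5, 1)  from 1·(4,1) + (1,0)
fundamental: x₁=5, y₁=1  (since 25 − 24·1 = 1)

5 1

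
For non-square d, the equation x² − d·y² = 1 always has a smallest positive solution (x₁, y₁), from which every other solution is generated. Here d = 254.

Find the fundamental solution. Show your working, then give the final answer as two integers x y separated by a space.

255 16

[15; 1,14,1,30] for √254; ℓ=4 ⇒ convergent index 3
k=0  a_k=15  p_k/q_k = 15/1
k=1  a_k=1  p_k/q_k = 16/1
k=2  a_k=14  p_k/q_k = 239/15
k=3  a_k=1  p_k/q_k = 255/16
(x₁, y₁) = (255, 16);  255² − 254·16² = 1 ✓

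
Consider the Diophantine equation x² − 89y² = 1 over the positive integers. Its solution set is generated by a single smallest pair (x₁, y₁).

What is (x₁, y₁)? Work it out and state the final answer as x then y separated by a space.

500001 53000

√89 = [9; 2,3,3,2,18, …], period ℓ=5 (odd) → k=9
a_0=9:  p_0=9·1+0=9,  q_0=9·0+1=1
…
a_3=3:  p_3=3·66+19=217,  q_3=3·7+2=23
…
a_6=2:  p_6=2·9217+500=18934,  q_6=2·977+53=2007
…
a_8=3:  p_8=3·66019+18934=216991,  q_8=3·6998+2007=23001
a_9=2:  p_9=2·216991+66019=500001,  q_9=2·23001+6998=53000
→ (500001, 53000).  Check: 500001²=250001000001, 89·53000²=250001000000, difference 1.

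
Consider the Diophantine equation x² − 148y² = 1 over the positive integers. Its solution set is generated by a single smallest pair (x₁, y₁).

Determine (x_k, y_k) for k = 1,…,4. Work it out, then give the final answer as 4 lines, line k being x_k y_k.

73 6
10657 876
1555849 127890
227143297 18671064

√148 → a₀=12, period (6,24); ℓ=2 even so k=1
step 0: (12, 1)  from 12·(1,0) + (0,1)
step 1: (73, 6)  from 6·(12,1) + (1,0)
(x₁, y₁) = (73, 6);  73² − 148·6² = 1 ✓
(x_2, y_2) = (73·73 + 148·6·6, 73·6 + 6·73) = (10657, 876)
(x_3, y_3) = (73·10657 + 148·6·876, 73·876 + 6·10657) = (1555849, 127890)
(x_4, y_4) = (73·1555849 + 148·6·127890, 73·127890 + 6·1555849) = (227143297, 18671064)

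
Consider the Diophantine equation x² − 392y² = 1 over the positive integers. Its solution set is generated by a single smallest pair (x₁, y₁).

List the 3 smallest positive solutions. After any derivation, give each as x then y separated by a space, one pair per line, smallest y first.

99 5
19601 990
3880899 196015

√392 → a₀=19, period (1,3,1,38); ℓ=4 even so k=3
i=0: a=19 ⇒ p=19, q=1
i=1: a=1 ⇒ p=20, q=1
i=2: a=3 ⇒ p=79, q=4
i=3: a=1 ⇒ p=99, q=5
fundamental: x₁=99, y₁=5  (since 9801 − 392·25 = 1)
k=2:  x_2 = 99·99+392·5·5 = 19601,  y_2 = 99·5+5·99 = 990
k=3:  x_3 = 99·19601+392·5·990 = 3880899,  y_3 = 99·990+5·19601 = 196015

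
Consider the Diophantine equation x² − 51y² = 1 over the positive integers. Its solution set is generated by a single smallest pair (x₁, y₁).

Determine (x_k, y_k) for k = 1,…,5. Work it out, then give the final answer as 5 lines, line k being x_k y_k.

√51 = [7; 7,14, …], period ℓ=2 (even) → k=1
a_0=7:  p_0=7·1+0=7,  q_0=7·0+1=1
a_1=7:  p_1=7·7+1=50,  q_1=7·1+0=7
→ (50, 7).  Check: 50²=2500, 51·7²=2499, difference 1.
k=2:  x_2 = 50·50+51·7·7 = 4999,  y_2 = 50·7+7·50 = 700
k=3:  x_3 = 50·4999+51·7·700 = 499850,  y_3 = 50·700+7·4999 = 69993
k=4:  x_4 = 50·499850+51·7·69993 = 49980001,  y_4 = 50·69993+7·499850 = 6998600
k=5:  x_5 = 50·49980001+51·7·6998600 = 4997500250,  y_5 = 50·6998600+7·49980001 = 699790007

50 7
4999 700
499850 69993
49980001 6998600
4997500250 699790007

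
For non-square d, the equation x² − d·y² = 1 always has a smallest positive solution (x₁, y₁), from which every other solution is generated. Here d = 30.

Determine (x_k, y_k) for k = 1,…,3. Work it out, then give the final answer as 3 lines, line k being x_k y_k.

d=30: √d = [5; 2,10] (ℓ=2, even), read p_1/q_1
step 0: (5, 1)  from 5·(1,0) + (0,1)
step 1: (11, 2)  from 2·(5,1) + (1,0)
(x₁, y₁) = (11, 2);  11² − 30·2² = 1 ✓
k=2:  x_2 = 11·11+30·2·2 = 241,  y_2 = 11·2+2·11 = 44
k=3:  x_3 = 11·241+30·2·44 = 5291,  y_3 = 11·44+2·241 = 966

11 2
241 44
5291 966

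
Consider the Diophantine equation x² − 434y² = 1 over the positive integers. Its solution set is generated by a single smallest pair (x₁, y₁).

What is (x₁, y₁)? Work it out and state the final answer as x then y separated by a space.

125 6

[20; 1,4,1,40] for √434; ℓ=4 ⇒ convergent index 3
a_0=20:  p_0=20·1+0=20,  q_0=20·0+1=1
…
a_2=4:  p_2=4·21+20=104,  q_2=4·1+1=5
a_3=1:  p_3=1·104+21=125,  q_3=1·5+1=6
(x₁, y₁) = (125, 6);  125² − 434·6² = 1 ✓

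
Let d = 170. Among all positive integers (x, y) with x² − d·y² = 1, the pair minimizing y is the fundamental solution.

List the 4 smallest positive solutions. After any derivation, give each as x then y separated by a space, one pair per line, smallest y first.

√170 = [13; 26, …], period ℓ=1 (odd) → k=1
step 0: (13, 1)  from 13·(1,0) + (0,1)
step 1: (339, 26)  from 26·(13,1) + (1,0)
(x₁, y₁) = (339, 26);  339² − 170·26² = 1 ✓
(x_2, y_2) = (339·339 + 170·26·26, 339·26 + 26·339) = (229841, 17628)
(x_3, y_3) = (339·229841 + 170·26·17628, 339·17628 + 26·229841) = (155831859, 11951758)
(x_4, y_4) = (339·155831859 + 170·26·11951758, 339·11951758 + 26·155831859) = (105653770561, 8103274296)

339 26
229841 17628
155831859 11951758
105653770561 8103274296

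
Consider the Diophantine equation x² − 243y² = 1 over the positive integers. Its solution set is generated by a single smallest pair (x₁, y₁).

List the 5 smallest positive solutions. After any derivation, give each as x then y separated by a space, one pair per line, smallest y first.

70226 4505
9863382151 632736260
1385331749802026 88869073185015
194572614913330773601 12481839066348990520
27328112908421802064005626 1753099260457979343330025

√243 = [15; 1,1,2,3,15,3,2,1,1,30, …], period ℓ=10 (even) → k=9
a_0=15:  p_0=15·1+0=15,  q_0=15·0+1=1
…
a_2=1:  p_2=1·16+15=31,  q_2=1·1+1=2
…
a_4=3:  p_4=3·78+31=265,  q_4=3·5+2=17
…
a_6=3:  p_6=3·4053+265=12424,  q_6=3·260+17=797
…
a_8=1:  p_8=1·28901+12424=41325,  q_8=1·1854+797=2651
a_9=1:  p_9=1·41325+28901=70226,  q_9=1·2651+1854=4505
→ (70226, 4505).  Check: 70226²=4931691076, 243·4505²=4931691075, difference 1.
(x_2, y_2) = (70226·70226 + 243·4505·4505, 70226·4505 + 4505·70226) = (9863382151, 632736260)
(x_3, y_3) = (70226·9863382151 + 243·4505·632736260, 70226·632736260 + 4505·9863382151) = (1385331749802026, 88869073185015)
(x_4, y_4) = (70226·1385331749802026 + 243·4505·88869073185015, 70226·88869073185015 + 4505·1385331749802026) = (194572614913330773601, 12481839066348990520)
(x_5, y_5) = (70226·194572614913330773601 + 243·4505·12481839066348990520, 70226·12481839066348990520 + 4505·194572614913330773601) = (27328112908421802064005626, 1753099260457979343330025)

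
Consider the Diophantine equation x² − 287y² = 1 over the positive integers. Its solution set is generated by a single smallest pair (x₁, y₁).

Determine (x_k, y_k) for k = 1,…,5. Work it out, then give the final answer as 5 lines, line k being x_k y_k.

288 17
165887 9792
95550624 5640175
55036993537 3248731008
31701212726688 1871263420433

√287 → a₀=16, period (1,15,1,32); ℓ=4 even so k=3
k=0  a_k=16  p_k/q_k = 16/1
k=1  a_k=1  p_k/q_k = 17/1
k=2  a_k=15  p_k/q_k = 271/16
k=3  a_k=1  p_k/q_k = 288/17
fundamental: x₁=288, y₁=17  (since 82944 − 287·289 = 1)
k=2:  x_2 = 288·288+287·17·17 = 165887,  y_2 = 288·17+17·288 = 9792
k=3:  x_3 = 288·165887+287·17·9792 = 95550624,  y_3 = 288·9792+17·165887 = 5640175
k=4:  x_4 = 288·95550624+287·17·5640175 = 55036993537,  y_4 = 288·5640175+17·95550624 = 3248731008
k=5:  x_5 = 288·55036993537+287·17·3248731008 = 31701212726688,  y_5 = 288·3248731008+17·55036993537 = 1871263420433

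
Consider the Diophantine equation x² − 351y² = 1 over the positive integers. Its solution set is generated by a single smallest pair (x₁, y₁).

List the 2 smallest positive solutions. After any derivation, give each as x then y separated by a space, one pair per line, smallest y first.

62425 3332
7793761249 416000200

√351 = [18; 1,2,1,3,2,2,2,3,1,2,1,36, …], period ℓ=12 (even) → k=11
k=0  a_k=18  p_k/q_k = 18/1
k=1  a_k=1  p_k/q_k = 19/1
k=2  a_k=2  p_k/q_k = 56/3
k=3  a_k=1  p_k/q_k = 75/4
k=4  a_k=3  p_k/q_k = 281/15
k=5  a_k=2  p_k/q_k = 637/34
k=6  a_k=2  p_k/q_k = 1555/83
…
k=8  a_k=3  p_k/q_k = 12796/683
k=9  a_k=1  p_k/q_k = 16543/883
k=10  a_k=2  p_k/q_k = 45882/2449
k=11  a_k=1  p_k/q_k = 62425/3332
(x₁, y₁) = (62425, 3332);  62425² − 351·3332² = 1 ✓
n=2: (62425,3332)∘(62425,3332) = (62425·62425+351·3332·3332, 62425·3332+3332·62425) = (7793761249,416000200)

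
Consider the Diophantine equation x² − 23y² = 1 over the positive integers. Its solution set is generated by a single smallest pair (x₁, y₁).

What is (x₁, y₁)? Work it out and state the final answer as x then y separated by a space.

24 5

√23 → a₀=4, period (1,3,1,8); ℓ=4 even so k=3
i=0: a=4 ⇒ p=4, q=1
…
i=2: a=3 ⇒ p=19, q=4
i=3: a=1 ⇒ p=24, q=5
→ (24, 5).  Check: 24²=576, 23·5²=575, difference 1.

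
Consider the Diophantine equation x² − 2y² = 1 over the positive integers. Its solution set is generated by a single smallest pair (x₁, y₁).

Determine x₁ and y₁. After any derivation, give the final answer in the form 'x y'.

3 2

[1; 2] for √2; ℓ=1 ⇒ convergent index 1
step 0: (1, 1)  from 1·(1,0) + (0,1)
step 1: (3, 2)  from 2·(1,1) + (1,0)
fundamental: x₁=3, y₁=2  (since 9 − 2·4 = 1)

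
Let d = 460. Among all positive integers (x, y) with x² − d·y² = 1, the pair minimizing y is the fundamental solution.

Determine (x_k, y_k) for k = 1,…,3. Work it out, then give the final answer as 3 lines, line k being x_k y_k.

2535751 118230
12860066268001 599603681460
65219851798297071751 3040891269731634690

√460 = [21; 2,4,3,1,2,10,2,1,3,4,2,42, …], period ℓ=12 (even) → k=11
step 0: (21, 1)  from 21·(1,0) + (0,1)
step 1: (43, 2)  from 2·(21,1) + (1,0)
step 2: (193, 9)  from 4·(43,2) + (21,1)
step 3: (622, 29)  from 3·(193,9) + (43,2)
step 4: (815, 38)  from 1·(622,29) + (193,9)
step 5: (2252, 105)  from 2·(815,38) + (622,29)
step 6: (23335, 1088)  from 10·(2252,105) + (815,38)
step 7: (48922, 2281)  from 2·(23335,1088) + (2252,105)
step 8: (72257, 3369)  from 1·(48922,2281) + (23335,1088)
step 9: (265693, 12388)  from 3·(72257,3369) + (48922,2281)
step 10: (1135029, 52921)  from 4·(265693,12388) + (72257,3369)
step 11: (2535751, 118230)  from 2·(1135029,52921) + (265693,12388)
(x₁, y₁) = (2535751, 118230);  2535751² − 460·118230² = 1 ✓
k=2:  x_2 = 2535751·2535751+460·118230·118230 = 12860066268001,  y_2 = 2535751·118230+118230·2535751 = 599603681460
k=3:  x_3 = 2535751·12860066268001+460·118230·599603681460 = 65219851798297071751,  y_3 = 2535751·599603681460+118230·12860066268001 = 3040891269731634690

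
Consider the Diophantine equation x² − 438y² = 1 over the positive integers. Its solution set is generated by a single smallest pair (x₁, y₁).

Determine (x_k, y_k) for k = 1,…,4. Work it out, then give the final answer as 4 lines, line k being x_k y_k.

293 14
171697 8204
100614149 4807530
58959719617 2817204376

[20; 1,12,1,40] for √438; ℓ=4 ⇒ convergent index 3
i=0: a=20 ⇒ p=20, q=1
…
i=2: a=12 ⇒ p=272, q=13
i=3: a=1 ⇒ p=293, q=14
→ (293, 14).  Check: 293²=85849, 438·14²=85848, difference 1.
n=2: (293,14)∘(293,14) = (293·293+438·14·14, 293·14+14·293) = (171697,8204)
n=3: (171697,8204)∘(293,14) = (293·171697+438·14·8204, 293·8204+14·171697) = (100614149,4807530)
n=4: (100614149,4807530)∘(293,14) = (293·100614149+438·14·4807530, 293·4807530+14·100614149) = (58959719617,2817204376)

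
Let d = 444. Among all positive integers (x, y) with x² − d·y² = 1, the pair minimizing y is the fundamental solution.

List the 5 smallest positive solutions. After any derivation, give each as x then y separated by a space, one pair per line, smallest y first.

295 14
174049 8260
102688615 4873386
60586108801 2875289480
35745701503975 1696415919814

d=444: √d = [21; 14,42] (ℓ=2, even), read p_1/q_1
step 0: (21, 1)  from 21·(1,0) + (0,1)
step 1: (295, 14)  from 14·(21,1) + (1,0)
fundamental: x₁=295, y₁=14  (since 87025 − 444·196 = 1)
n=2: (295,14)∘(295,14) = (295·295+444·14·14, 295·14+14·295) = (174049,8260)
n=3: (174049,8260)∘(295,14) = (295·174049+444·14·8260, 295·8260+14·174049) = (102688615,4873386)
n=4: (102688615,4873386)∘(295,14) = (295·102688615+444·14·4873386, 295·4873386+14·102688615) = (60586108801,2875289480)
n=5: (60586108801,2875289480)∘(295,14) = (295·60586108801+444·14·2875289480, 295·2875289480+14·60586108801) = (35745701503975,1696415919814)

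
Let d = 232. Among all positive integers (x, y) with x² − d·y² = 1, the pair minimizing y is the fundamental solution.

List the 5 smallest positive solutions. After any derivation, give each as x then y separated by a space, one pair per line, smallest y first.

19603 1287
768555217 50458122
30131975818099 1978261129845
1181354243155834177 77559705806244948
46316174427035658925363 3040805823861378301443

√232 → a₀=15, period (4,3,7,3,4,30); ℓ=6 even so k=5
step 0: (15, 1)  from 15·(1,0) + (0,1)
step 1: (61, 4)  from 4·(15,1) + (1,0)
…
step 4: (4539, 298)  from 3·(1447,95) + (198,13)
step 5: (19603, 1287)  from 4·(4539,298) + (1447,95)
(x₁, y₁) = (19603, 1287);  19603² − 232·1287² = 1 ✓
k=2:  x_2 = 19603·19603+232·1287·1287 = 768555217,  y_2 = 19603·1287+1287·19603 = 50458122
k=3:  x_3 = 19603·768555217+232·1287·50458122 = 30131975818099,  y_3 = 19603·50458122+1287·768555217 = 1978261129845
k=4:  x_4 = 19603·30131975818099+232·1287·1978261129845 = 1181354243155834177,  y_4 = 19603·1978261129845+1287·30131975818099 = 77559705806244948
k=5:  x_5 = 19603·1181354243155834177+232·1287·77559705806244948 = 46316174427035658925363,  y_5 = 19603·77559705806244948+1287·1181354243155834177 = 3040805823861378301443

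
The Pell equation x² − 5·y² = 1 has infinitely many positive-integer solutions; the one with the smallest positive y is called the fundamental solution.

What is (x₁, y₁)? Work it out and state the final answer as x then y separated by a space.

√5 → a₀=2, period (4); ℓ=1 odd so k=1
i=0: a=2 ⇒ p=2, q=1
i=1: a=4 ⇒ p=9, q=4
→ (9, 4).  Check: 9²=81, 5·4²=80, difference 1.

9 4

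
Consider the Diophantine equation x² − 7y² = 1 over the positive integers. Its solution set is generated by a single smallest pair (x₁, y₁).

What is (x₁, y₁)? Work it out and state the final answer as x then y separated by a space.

8 3

√7 → a₀=2, period (1,1,1,4); ℓ=4 even so k=3
k=0  a_k=2  p_k/q_k = 2/1
k=1  a_k=1  p_k/q_k = 3/1
k=2  a_k=1  p_k/q_k = 5/2
k=3  a_k=1  p_k/q_k = 8/3
fundamental: x₁=8, y₁=3  (since 64 − 7·9 = 1)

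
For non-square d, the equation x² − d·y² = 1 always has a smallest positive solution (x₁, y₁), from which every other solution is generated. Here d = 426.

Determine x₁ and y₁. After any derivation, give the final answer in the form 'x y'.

88751 4300

√426 → a₀=20, period (1,1,1,3,2,6,2,3,1,1,1,40); ℓ=12 even so k=11
i=0: a=20 ⇒ p=20, q=1
…
i=3: a=1 ⇒ p=62, q=3
…
i=10: a=1 ⇒ p=56780, q=2751
i=11: a=1 ⇒ p=88751, q=4300
fundamental: x₁=88751, y₁=4300  (since 7876740001 − 426·18490000 = 1)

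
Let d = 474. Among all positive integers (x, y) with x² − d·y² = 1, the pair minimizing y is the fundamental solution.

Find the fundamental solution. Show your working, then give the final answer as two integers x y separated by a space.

√474 → a₀=21, period (1,3,2,1,1,…,3,1,42); ℓ=14 even so k=13
i=0: a=21 ⇒ p=21, q=1
…
i=2: a=3 ⇒ p=87, q=4
…
i=5: a=1 ⇒ p=479, q=22
i=6: a=1 ⇒ p=762, q=35
…
i=8: a=1 ⇒ p=5813, q=267
i=9: a=1 ⇒ p=10864, q=499
i=10: a=1 ⇒ p=16677, q=766
…
i=12: a=3 ⇒ p=149331, q=6859
i=13: a=1 ⇒ p=193549, q=8890
→ (193549, 8890).  Check: 193549²=37461215401, 474·8890²=37461215400, difference 1.

193549 8890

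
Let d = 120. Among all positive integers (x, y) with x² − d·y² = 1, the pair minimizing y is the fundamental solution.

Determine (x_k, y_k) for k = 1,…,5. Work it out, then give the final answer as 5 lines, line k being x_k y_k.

11 1
241 22
5291 483
116161 10604
2550251 232805

√120 = [10; 1,20, …], period ℓ=2 (even) → k=1
i=0: a=10 ⇒ p=10, q=1
i=1: a=1 ⇒ p=11, q=1
→ (11, 1).  Check: 11²=121, 120·1²=120, difference 1.
(x_2, y_2) = (11·11 + 120·1·1, 11·1 + 1·11) = (241, 22)
(x_3, y_3) = (11·241 + 120·1·22, 11·22 + 1·241) = (5291, 483)
(x_4, y_4) = (11·5291 + 120·1·483, 11·483 + 1·5291) = (116161, 10604)
(x_5, y_5) = (11·116161 + 120·1·10604, 11·10604 + 1·116161) = (2550251, 232805)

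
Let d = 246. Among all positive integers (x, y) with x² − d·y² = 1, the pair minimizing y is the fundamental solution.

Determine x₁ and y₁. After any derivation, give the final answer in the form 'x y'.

88805 5662

[15; 1,2,5,1,14,1,5,2,1,30] for √246; ℓ=10 ⇒ convergent index 9
a_0=15:  p_0=15·1+0=15,  q_0=15·0+1=1
…
a_3=5:  p_3=5·47+16=251,  q_3=5·3+1=16
…
a_8=2:  p_8=2·28028+4721=60777,  q_8=2·1787+301=3875
a_9=1:  p_9=1·60777+28028=88805,  q_9=1·3875+1787=5662
→ (88805, 5662).  Check: 88805²=7886328025, 246·5662²=7886328024, difference 1.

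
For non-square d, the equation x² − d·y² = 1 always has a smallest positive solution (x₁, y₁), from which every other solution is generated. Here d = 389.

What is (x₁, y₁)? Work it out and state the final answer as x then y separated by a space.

d=389: √d = [19; 1,2,1,1,1,1,2,1,38] (ℓ=9, odd), read p_17/q_17
k=0  a_k=19  p_k/q_k = 19/1
k=1  a_k=1  p_k/q_k = 20/1
k=2  a_k=2  p_k/q_k = 59/3
…
k=4  a_k=1  p_k/q_k = 138/7
k=5  a_k=1  p_k/q_k = 217/11
k=6  a_k=1  p_k/q_k = 355/18
…
k=16  a_k=2  p_k/q_k = 2376809/120509
k=17  a_k=1  p_k/q_k = 3287049/166660
fundamental: x₁=3287049, y₁=166660  (since 10804691128401 − 389·27775555600 = 1)

3287049 166660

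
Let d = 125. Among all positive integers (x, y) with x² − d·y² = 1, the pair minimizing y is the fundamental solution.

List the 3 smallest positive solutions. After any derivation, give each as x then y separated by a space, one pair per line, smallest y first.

930249 83204
1730726404001 154800875592
3220013013190122249 288006719437081612

[11; 5,1,1,5,22] for √125; ℓ=5 ⇒ convergent index 9
step 0: (11, 1)  from 11·(1,0) + (0,1)
step 1: (56, 5)  from 5·(11,1) + (1,0)
…
step 4: (682, 61)  from 5·(123,11) + (67,6)
step 5: (15127, 1353)  from 22·(682,61) + (123,11)
step 6: (76317, 6826)  from 5·(15127,1353) + (682,61)
…
step 8: (167761, 15005)  from 1·(91444,8179) + (76317,6826)
step 9: (930249, 83204)  from 5·(167761,15005) + (91444,8179)
→ (930249, 83204).  Check: 930249²=865363202001, 125·83204²=865363202000, difference 1.
(x_2, y_2) = (930249·930249 + 125·83204·83204, 930249·83204 + 83204·930249) = (1730726404001, 154800875592)
(x_3, y_3) = (930249·1730726404001 + 125·83204·154800875592, 930249·154800875592 + 83204·1730726404001) = (3220013013190122249, 288006719437081612)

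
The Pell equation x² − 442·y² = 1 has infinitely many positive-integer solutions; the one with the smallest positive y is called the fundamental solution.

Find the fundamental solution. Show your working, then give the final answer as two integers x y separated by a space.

√442 = [21; 42, …], period ℓ=1 (odd) → k=1
step 0: (21, 1)  from 21·(1,0) + (0,1)
step 1: (883, 42)  from 42·(21,1) + (1,0)
→ (883, 42).  Check: 883²=779689, 442·42²=779688, difference 1.

883 42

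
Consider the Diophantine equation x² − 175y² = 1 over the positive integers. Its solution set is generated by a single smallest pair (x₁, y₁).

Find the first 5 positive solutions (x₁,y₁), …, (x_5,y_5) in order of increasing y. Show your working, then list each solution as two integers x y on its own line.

2024 153
8193151 619344
33165873224 2507104359
134255446617601 10148757825888
543466014742175624 41082169172090265

d=175: √d = [13; 4,2,1,2,4,26] (ℓ=6, even), read p_5/q_5
a_0=13:  p_0=13·1+0=13,  q_0=13·0+1=1
a_1=4:  p_1=4·13+1=53,  q_1=4·1+0=4
a_2=2:  p_2=2·53+13=119,  q_2=2·4+1=9
a_3=1:  p_3=1·119+53=172,  q_3=1·9+4=13
a_4=2:  p_4=2·172+119=463,  q_4=2·13+9=35
a_5=4:  p_5=4·463+172=2024,  q_5=4·35+13=153
→ (2024, 153).  Check: 2024²=4096576, 175·153²=4096575, difference 1.
n=2: (2024,153)∘(2024,153) = (2024·2024+175·153·153, 2024·153+153·2024) = (8193151,619344)
n=3: (8193151,619344)∘(2024,153) = (2024·8193151+175·153·619344, 2024·619344+153·8193151) = (33165873224,2507104359)
n=4: (33165873224,2507104359)∘(2024,153) = (2024·33165873224+175·153·2507104359, 2024·2507104359+153·33165873224) = (134255446617601,10148757825888)
n=5: (134255446617601,10148757825888)∘(2024,153) = (2024·134255446617601+175·153·10148757825888, 2024·10148757825888+153·134255446617601) = (543466014742175624,41082169172090265)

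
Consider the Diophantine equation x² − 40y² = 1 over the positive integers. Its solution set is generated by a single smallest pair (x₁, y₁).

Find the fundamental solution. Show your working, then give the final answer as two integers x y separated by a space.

√40 = [6; 3,12, …], period ℓ=2 (even) → k=1
a_0=6:  p_0=6·1+0=6,  q_0=6·0+1=1
a_1=3:  p_1=3·6+1=19,  q_1=3·1+0=3
→ (19, 3).  Check: 19²=361, 40·3²=360, difference 1.

19 3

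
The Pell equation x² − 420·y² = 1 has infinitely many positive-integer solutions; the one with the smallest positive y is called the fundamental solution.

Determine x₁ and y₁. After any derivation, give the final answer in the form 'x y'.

41 2

√420 → a₀=20, period (2,40); ℓ=2 even so k=1
a_0=20:  p_0=20·1+0=20,  q_0=20·0+1=1
a_1=2:  p_1=2·20+1=41,  q_1=2·1+0=2
fundamental: x₁=41, y₁=2  (since 1681 − 420·4 = 1)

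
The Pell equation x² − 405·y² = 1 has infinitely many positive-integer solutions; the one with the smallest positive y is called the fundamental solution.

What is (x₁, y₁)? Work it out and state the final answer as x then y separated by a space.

161 8

[20; 8,40] for √405; ℓ=2 ⇒ convergent index 1
a_0=20:  p_0=20·1+0=20,  q_0=20·0+1=1
a_1=8:  p_1=8·20+1=161,  q_1=8·1+0=8
(x₁, y₁) = (161, 8);  161² − 405·8² = 1 ✓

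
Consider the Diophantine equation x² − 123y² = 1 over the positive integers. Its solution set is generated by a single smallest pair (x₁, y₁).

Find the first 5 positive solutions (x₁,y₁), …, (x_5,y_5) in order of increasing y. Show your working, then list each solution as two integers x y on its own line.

√123 → a₀=11, period (11,22); ℓ=2 even so k=1
k=0  a_k=11  p_k/q_k = 11/1
k=1  a_k=11  p_k/q_k = 122/11
(x₁, y₁) = (122, 11);  122² − 123·11² = 1 ✓
(x_2, y_2) = (122·122 + 123·11·11, 122·11 + 11·122) = (29767, 2684)
(x_3, y_3) = (122·29767 + 123·11·2684, 122·2684 + 11·29767) = (7263026, 654885)
(x_4, y_4) = (122·7263026 + 123·11·654885, 122·654885 + 11·7263026) = (1772148577, 159789256)
(x_5, y_5) = (122·1772148577 + 123·11·159789256, 122·159789256 + 11·1772148577) = (432396989762, 38987923579)

122 11
29767 2684
7263026 654885
1772148577 159789256
432396989762 38987923579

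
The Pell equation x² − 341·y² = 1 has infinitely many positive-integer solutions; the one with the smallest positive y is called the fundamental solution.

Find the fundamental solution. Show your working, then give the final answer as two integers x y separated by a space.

10626551 575460

√341 → a₀=18, period (2,6,1,8,2,…,6,2,36); ℓ=14 even so k=13
i=0: a=18 ⇒ p=18, q=1
…
i=8: a=1 ⇒ p=28124, q=1523
…
i=12: a=6 ⇒ p=4953942, q=268271
i=13: a=2 ⇒ p=10626551, q=575460
→ (10626551, 575460).  Check: 10626551²=112923586155601, 341·575460²=112923586155600, difference 1.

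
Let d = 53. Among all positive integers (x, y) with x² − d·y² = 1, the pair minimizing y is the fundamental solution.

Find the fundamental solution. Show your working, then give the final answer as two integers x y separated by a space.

√53 → a₀=7, period (3,1,1,3,14); ℓ=5 odd so k=9
i=0: a=7 ⇒ p=7, q=1
…
i=4: a=3 ⇒ p=182, q=25
…
i=8: a=1 ⇒ p=18557, q=2549
i=9: a=3 ⇒ p=66249, q=9100
→ (66249, 9100).  Check: 66249²=4388930001, 53·9100²=4388930000, difference 1.

66249 9100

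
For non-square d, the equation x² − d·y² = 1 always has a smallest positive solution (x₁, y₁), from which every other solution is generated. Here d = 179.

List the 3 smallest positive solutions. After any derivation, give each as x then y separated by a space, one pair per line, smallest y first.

[13; 2,1,1,1,3,…,1,2,26] for √179; ℓ=14 ⇒ convergent index 13
a_0=13:  p_0=13·1+0=13,  q_0=13·0+1=1
a_1=2:  p_1=2·13+1=27,  q_1=2·1+0=2
a_2=1:  p_2=1·27+13=40,  q_2=1·2+1=3
…
a_8=5:  p_8=5·26999+2047=137042,  q_8=5·2018+153=10243
a_9=3:  p_9=3·137042+26999=438125,  q_9=3·10243+2018=32747
a_10=1:  p_10=1·438125+137042=575167,  q_10=1·32747+10243=42990
a_11=1:  p_11=1·575167+438125=1013292,  q_11=1·42990+32747=75737
a_12=1:  p_12=1·1013292+575167=1588459,  q_12=1·75737+42990=118727
a_13=2:  p_13=2·1588459+1013292=4190210,  q_13=2·118727+75737=313191
→ (4190210, 313191).  Check: 4190210²=17557859844100, 179·313191²=17557859844099, difference 1.
(4190210+313191√179)^2 = 35115719688199 + 2624672120220√179
(4190210+313191√179)^3 = 294284479589372473370 + 21995854729733779209√179

4190210 313191
35115719688199 2624672120220
294284479589372473370 21995854729733779209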